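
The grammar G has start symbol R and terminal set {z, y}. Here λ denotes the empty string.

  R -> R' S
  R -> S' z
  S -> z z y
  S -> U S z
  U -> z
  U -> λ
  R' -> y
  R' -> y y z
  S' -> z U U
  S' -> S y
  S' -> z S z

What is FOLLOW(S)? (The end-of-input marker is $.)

{$, y, z}

FIRST(U): from U->z we get {z}; from U->λ we get {λ}. So FIRST(U) = {λ, z}.
FIRST(R'): from R'->y we get {y}; from R'->y y z we get {y}. So FIRST(R') = {y}.
FIRST(S): from S->z z y we get {z}; from S->U S z we get {z}. So FIRST(S) = {z}.
FIRST(S'): from S'->z U U we get {z}; from S'->S y we get {z}; from S'->z S z we get {z}. So FIRST(S') = {z}.
FIRST(R): from R->R' S we get {y}; from R->S' z we get {z}. So FIRST(R) = {y, z}.
FOLLOW(R) includes $ since R is the start symbol.
FOLLOW(R): R appears on no right-hand side. Thus FOLLOW(R) = {$}.
FOLLOW(S): in R->R' S, the suffix after S is empty, so FOLLOW(S) ⊇ FOLLOW(R) = {$}; in S->U S z, S is followed by z with FIRST {z}; in S'->S y, S is followed by y with FIRST {y}; in S'->z S z, S is followed by z with FIRST {z}. Thus FOLLOW(S) = {$, y, z}.
FOLLOW(R'): in R->R' S, R' is followed by S with FIRST {z}. Thus FOLLOW(R') = {z}.
FOLLOW(S'): in R->S' z, S' is followed by z with FIRST {z}. Thus FOLLOW(S') = {z}.
FOLLOW(U): in S->U S z, U is followed by S z with FIRST {z}; in S'->z U U (occurrence 1), U is followed by U with FIRST {λ, z}; in S'->z U U (occurrence 1), the suffix after U is nullable, so FOLLOW(U) ⊇ FOLLOW(S') = {z}; in S'->z U U (occurrence 2), the suffix after U is empty, so FOLLOW(U) ⊇ FOLLOW(S') = {z}. Thus FOLLOW(U) = {z}.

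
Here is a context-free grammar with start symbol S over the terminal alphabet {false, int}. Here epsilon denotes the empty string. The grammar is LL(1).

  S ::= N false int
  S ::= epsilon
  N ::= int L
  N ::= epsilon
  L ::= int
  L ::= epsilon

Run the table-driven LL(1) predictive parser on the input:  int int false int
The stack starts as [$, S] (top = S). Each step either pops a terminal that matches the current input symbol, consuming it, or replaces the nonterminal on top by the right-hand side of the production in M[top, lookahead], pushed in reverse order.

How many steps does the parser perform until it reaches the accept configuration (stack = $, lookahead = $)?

7

     Stack              Input                Action
  1  $ S                int int false int $  expand S ::= N false int
  2  $ int false N      int int false int $  expand N ::= int L
  3  $ int false L int  int int false int $  match int
  4  $ int false L      int false int $      expand L ::= int
  5  $ int false int    int false int $      match int
  6  $ int false        false int $          match false
  7  $ int              int $                match int
Accept reached after 7 steps.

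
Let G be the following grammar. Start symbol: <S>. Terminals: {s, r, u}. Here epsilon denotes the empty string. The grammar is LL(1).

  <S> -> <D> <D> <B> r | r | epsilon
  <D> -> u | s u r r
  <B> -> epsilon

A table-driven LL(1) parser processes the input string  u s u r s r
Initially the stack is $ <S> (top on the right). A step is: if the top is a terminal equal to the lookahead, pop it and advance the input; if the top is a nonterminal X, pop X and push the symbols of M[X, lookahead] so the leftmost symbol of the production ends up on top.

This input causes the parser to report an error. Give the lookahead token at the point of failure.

     Stack            Input          Action
  1  $ <S>            u s u r s r $  expand <S> -> <D> <D> <B> r
  2  $ r <B> <D> <D>  u s u r s r $  expand <D> -> u
  3  $ r <B> <D> u    u s u r s r $  match u
  4  $ r <B> <D>      s u r s r $    expand <D> -> s u r r
  5  $ r <B> r r u s  s u r s r $    match s
  6  $ r <B> r r u    u r s r $      match u
  7  $ r <B> r r      r s r $        match r
  8  $ r <B> r        s r $          error: top is terminal r but lookahead is s

s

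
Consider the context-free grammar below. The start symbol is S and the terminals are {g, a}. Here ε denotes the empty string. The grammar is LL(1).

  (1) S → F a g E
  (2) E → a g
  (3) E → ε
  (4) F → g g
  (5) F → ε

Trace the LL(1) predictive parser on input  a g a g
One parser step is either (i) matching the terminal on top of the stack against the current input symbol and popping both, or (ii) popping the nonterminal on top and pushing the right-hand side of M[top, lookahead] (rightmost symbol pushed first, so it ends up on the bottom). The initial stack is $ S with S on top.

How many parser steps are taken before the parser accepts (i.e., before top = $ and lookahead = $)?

7

     Stack      Input      Action
  1  $ S        a g a g $  expand S → F a g E
  2  $ E g a F  a g a g $  expand F → ε
  3  $ E g a    a g a g $  match a
  4  $ E g      g a g $    match g
  5  $ E        a g $      expand E → a g
  6  $ g a      a g $      match a
  7  $ g        g $        match g
Accept reached after 7 steps.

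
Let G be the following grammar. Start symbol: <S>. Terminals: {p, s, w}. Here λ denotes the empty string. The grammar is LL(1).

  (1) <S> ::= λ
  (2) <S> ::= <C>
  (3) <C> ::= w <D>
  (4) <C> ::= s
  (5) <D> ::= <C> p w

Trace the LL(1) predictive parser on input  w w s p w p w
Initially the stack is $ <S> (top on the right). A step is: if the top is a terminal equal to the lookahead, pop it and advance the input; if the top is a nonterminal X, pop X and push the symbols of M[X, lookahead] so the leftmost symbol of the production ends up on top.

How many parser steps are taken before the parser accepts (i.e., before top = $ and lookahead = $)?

13

step 1: stack=$ <S>  input=w w s p w p w $  — expand <S> ::= <C>
step 2: stack=$ <C>  input=w w s p w p w $  — expand <C> ::= w <D>
step 3: stack=$ <D> w  input=w w s p w p w $  — match w
step 4: stack=$ <D>  input=w s p w p w $  — expand <D> ::= <C> p w
step 5: stack=$ w p <C>  input=w s p w p w $  — expand <C> ::= w <D>
step 6: stack=$ w p <D> w  input=w s p w p w $  — match w
step 7: stack=$ w p <D>  input=s p w p w $  — expand <D> ::= <C> p w
step 8: stack=$ w p w p <C>  input=s p w p w $  — expand <C> ::= s
step 9: stack=$ w p w p s  input=s p w p w $  — match s
step 10: stack=$ w p w p  input=p w p w $  — match p
step 11: stack=$ w p w  input=w p w $  — match w
step 12: stack=$ w p  input=p w $  — match p
step 13: stack=$ w  input=w $  — match w
Accept reached after 13 steps.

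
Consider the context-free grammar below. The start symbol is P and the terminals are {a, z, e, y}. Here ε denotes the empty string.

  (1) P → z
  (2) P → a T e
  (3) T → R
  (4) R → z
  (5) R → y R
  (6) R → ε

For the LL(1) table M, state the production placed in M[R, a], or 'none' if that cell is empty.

none

FIRST(P): from P→z we get {z}; from P→a T e we get {a}. So FIRST(P) = {a, z}.
FIRST(R): from R→z we get {z}; from R→y R we get {y}; from R→ε we get {ε}. So FIRST(R) = {ε, y, z}.
FIRST(T): from T→R we get {ε, y, z}. So FIRST(T) = {ε, y, z}.
FOLLOW(P) includes $ since P is the start symbol.
FOLLOW(T): in P→a T e, T is followed by e with FIRST {e}. Thus FOLLOW(T) = {e}.
FOLLOW(R): in T→R, the suffix after R is empty, so FOLLOW(R) ⊇ FOLLOW(T) = {e}; in R→y R, the suffix after R is empty (adds nothing new). Thus FOLLOW(R) = {e}.
For R → z: FIRST(z) = {z}, so it goes in M[R, t] for t ∈ {z}.
For R → y R: FIRST(y R) = {y}, so it goes in M[R, t] for t ∈ {y}.
For R → ε: FIRST(ε) = {ε}, so it goes in M[R, t] for t ∈ {}; since ε ∈ FIRST, also for every t ∈ FOLLOW(R) = {e}.
None of these place a production in M[R, a].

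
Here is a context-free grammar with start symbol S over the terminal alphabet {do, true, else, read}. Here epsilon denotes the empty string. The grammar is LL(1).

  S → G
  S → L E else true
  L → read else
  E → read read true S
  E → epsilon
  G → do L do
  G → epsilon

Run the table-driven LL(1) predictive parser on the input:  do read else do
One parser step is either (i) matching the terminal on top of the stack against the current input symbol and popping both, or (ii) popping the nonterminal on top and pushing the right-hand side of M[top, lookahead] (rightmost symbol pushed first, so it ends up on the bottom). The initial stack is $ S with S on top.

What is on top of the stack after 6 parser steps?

do

step 1: stack=$ S  input=do read else do $  — expand S → G
step 2: stack=$ G  input=do read else do $  — expand G → do L do
step 3: stack=$ do L do  input=do read else do $  — match do
step 4: stack=$ do L  input=read else do $  — expand L → read else
step 5: stack=$ do else read  input=read else do $  — match read
step 6: stack=$ do else  input=else do $  — match else
Stack after step 6: $ do (top = do).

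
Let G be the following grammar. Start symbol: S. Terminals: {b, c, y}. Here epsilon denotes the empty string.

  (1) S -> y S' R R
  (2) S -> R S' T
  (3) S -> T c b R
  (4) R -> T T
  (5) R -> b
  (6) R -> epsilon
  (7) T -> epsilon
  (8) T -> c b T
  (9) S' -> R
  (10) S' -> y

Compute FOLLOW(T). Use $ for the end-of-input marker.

FIRST(T): from T->epsilon we get {epsilon}; from T->c b T we get {c}. So FIRST(T) = {epsilon, c}.
FIRST(R): from R->T T we get {epsilon, c}; from R->b we get {b}; from R->epsilon we get {epsilon}. So FIRST(R) = {epsilon, b, c}.
FIRST(S'): from S'->R we get {epsilon, b, c}; from S'->y we get {y}. So FIRST(S') = {epsilon, b, c, y}.
FIRST(S): from S->y S' R R we get {y}; from S->R S' T we get {epsilon, b, c, y}; from S->T c b R we get {c}. So FIRST(S) = {epsilon, b, c, y}.
FOLLOW(S) includes $ since S is the start symbol.
FOLLOW(S): S appears on no right-hand side. Thus FOLLOW(S) = {$}.
FOLLOW(S'): in S->y S' R R, S' is followed by R R with FIRST {epsilon, b, c}; in S->y S' R R, the suffix after S' is nullable, so FOLLOW(S') ⊇ FOLLOW(S) = {$}; in S->R S' T, S' is followed by T with FIRST {epsilon, c}; in S->R S' T, the suffix after S' is nullable, so FOLLOW(S') ⊇ FOLLOW(S) = {$}. Thus FOLLOW(S') = {$, b, c}.
FOLLOW(R): in S->y S' R R (occurrence 1), R is followed by R with FIRST {epsilon, b, c}; in S->y S' R R (occurrence 1), the suffix after R is nullable, so FOLLOW(R) ⊇ FOLLOW(S) = {$}; in S->y S' R R (occurrence 2), the suffix after R is empty, so FOLLOW(R) ⊇ FOLLOW(S) = {$}; in S->R S' T, R is followed by S' T with FIRST {epsilon, b, c, y}; in S->R S' T, the suffix after R is nullable, so FOLLOW(R) ⊇ FOLLOW(S) = {$}; in S->T c b R, the suffix after R is empty, so FOLLOW(R) ⊇ FOLLOW(S) = {$}; in S'->R, the suffix after R is empty, so FOLLOW(R) ⊇ FOLLOW(S') = {$, b, c}. Thus FOLLOW(R) = {$, b, c, y}.
FOLLOW(T): in S->R S' T, the suffix after T is empty, so FOLLOW(T) ⊇ FOLLOW(S) = {$}; in S->T c b R, T is followed by c b R with FIRST {c}; in R->T T (occurrence 1), T is followed by T with FIRST {epsilon, c}; in R->T T (occurrence 1), the suffix after T is nullable, so FOLLOW(T) ⊇ FOLLOW(R) = {$, b, c, y}; in R->T T (occurrence 2), the suffix after T is empty, so FOLLOW(T) ⊇ FOLLOW(R) = {$, b, c, y}; in T->c b T, the suffix after T is empty (adds nothing new). Thus FOLLOW(T) = {$, b, c, y}.

{$, b, c, y}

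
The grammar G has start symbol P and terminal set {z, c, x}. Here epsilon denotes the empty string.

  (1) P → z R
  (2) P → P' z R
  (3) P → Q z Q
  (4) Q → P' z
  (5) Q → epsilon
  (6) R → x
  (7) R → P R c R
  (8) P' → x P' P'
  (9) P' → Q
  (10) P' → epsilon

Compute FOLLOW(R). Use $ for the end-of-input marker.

{$, c, x, z}

FIRST(P) = {x, z}  (via P' z R, Q z Q)
FIRST(R) = {x, z}  (via P R c R)
FIRST(Q) = {epsilon, x, z}  (via P' z)
FIRST(P') = {epsilon, x, z}  (via Q)
FOLLOW(P) includes $ since P is the start symbol.
FOLLOW(P): in R→P R c R, P is followed by R c R with FIRST {x, z}. Thus FOLLOW(P) = {$, x, z}.
FOLLOW(R): in P→z R, the suffix after R is empty, so FOLLOW(R) ⊇ FOLLOW(P) = {$, x, z}; in P→P' z R, the suffix after R is empty, so FOLLOW(R) ⊇ FOLLOW(P) = {$, x, z}; in R→P R c R (occurrence 1), R is followed by c R with FIRST {c}; in R→P R c R (occurrence 2), the suffix after R is empty (adds nothing new). Thus FOLLOW(R) = {$, c, x, z}.
FOLLOW(P'): in P→P' z R, P' is followed by z R with FIRST {z}; in Q→P' z, P' is followed by z with FIRST {z}; in P'→x P' P' (occurrence 1), P' is followed by P' with FIRST {epsilon, x, z}; in P'→x P' P' (occurrence 1), the suffix after P' is nullable (adds nothing new); in P'→x P' P' (occurrence 2), the suffix after P' is empty (adds nothing new). Thus FOLLOW(P') = {x, z}.
FOLLOW(Q): in P→Q z Q (occurrence 1), Q is followed by z Q with FIRST {z}; in P→Q z Q (occurrence 2), the suffix after Q is empty, so FOLLOW(Q) ⊇ FOLLOW(P) = {$, x, z}; in P'→Q, the suffix after Q is empty, so FOLLOW(Q) ⊇ FOLLOW(P') = {x, z}. Thus FOLLOW(Q) = {$, x, z}.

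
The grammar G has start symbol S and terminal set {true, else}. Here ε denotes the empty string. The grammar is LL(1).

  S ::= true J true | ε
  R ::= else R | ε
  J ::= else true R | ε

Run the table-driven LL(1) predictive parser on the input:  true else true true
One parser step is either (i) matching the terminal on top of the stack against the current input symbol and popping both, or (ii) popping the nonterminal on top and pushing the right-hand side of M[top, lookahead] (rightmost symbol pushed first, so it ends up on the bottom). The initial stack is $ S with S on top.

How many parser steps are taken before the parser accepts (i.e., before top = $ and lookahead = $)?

     Stack               Input                  Action
  1  $ S                 true else true true $  expand S ::= true J true
  2  $ true J true       true else true true $  match true
  3  $ true J            else true true $       expand J ::= else true R
  4  $ true R true else  else true true $       match else
  5  $ true R true       true true $            match true
  6  $ true R            true $                 expand R ::= ε
  7  $ true              true $                 match true
Accept reached after 7 steps.

7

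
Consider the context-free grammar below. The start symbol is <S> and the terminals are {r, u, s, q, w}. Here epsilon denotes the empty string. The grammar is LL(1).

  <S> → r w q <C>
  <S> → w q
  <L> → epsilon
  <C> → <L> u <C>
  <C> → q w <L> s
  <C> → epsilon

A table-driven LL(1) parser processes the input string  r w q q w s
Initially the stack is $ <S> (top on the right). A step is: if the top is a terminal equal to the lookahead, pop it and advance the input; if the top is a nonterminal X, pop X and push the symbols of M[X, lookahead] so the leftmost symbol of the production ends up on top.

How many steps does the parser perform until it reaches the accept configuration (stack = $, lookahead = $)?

step 1: stack=$ <S>  input=r w q q w s $  — expand <S> → r w q <C>
step 2: stack=$ <C> q w r  input=r w q q w s $  — match r
step 3: stack=$ <C> q w  input=w q q w s $  — match w
step 4: stack=$ <C> q  input=q q w s $  — match q
step 5: stack=$ <C>  input=q w s $  — expand <C> → q w <L> s
step 6: stack=$ s <L> w q  input=q w s $  — match q
step 7: stack=$ s <L> w  input=w s $  — match w
step 8: stack=$ s <L>  input=s $  — expand <L> → epsilon
step 9: stack=$ s  input=s $  — match s
Accept reached after 9 steps.

9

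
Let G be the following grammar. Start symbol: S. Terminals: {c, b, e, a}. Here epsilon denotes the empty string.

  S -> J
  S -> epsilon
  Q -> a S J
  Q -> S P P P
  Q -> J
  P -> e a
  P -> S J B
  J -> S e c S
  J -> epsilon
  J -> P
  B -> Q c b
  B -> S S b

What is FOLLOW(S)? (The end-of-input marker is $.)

{$, a, b, c, e}

FIRST(S): from S->J we get {epsilon, a, b, c, e}; from S->epsilon we get {epsilon}. So FIRST(S) = {epsilon, a, b, c, e}.
FIRST(Q): from Q->a S J we get {a}; from Q->S P P P we get {a, b, c, e}; from Q->J we get {epsilon, a, b, c, e}. So FIRST(Q) = {epsilon, a, b, c, e}.
FIRST(B): from B->Q c b we get {a, b, c, e}; from B->S S b we get {a, b, c, e}. So FIRST(B) = {a, b, c, e}.
FIRST(P): from P->e a we get {e}; from P->S J B we get {a, b, c, e}. So FIRST(P) = {a, b, c, e}.
FIRST(J): from J->S e c S we get {a, b, c, e}; from J->epsilon we get {epsilon}; from J->P we get {a, b, c, e}. So FIRST(J) = {epsilon, a, b, c, e}.
FOLLOW(S) includes $ since S is the start symbol.
FOLLOW(Q): in B->Q c b, Q is followed by c b with FIRST {c}. Thus FOLLOW(Q) = {c}.
FOLLOW(S): in Q->a S J, S is followed by J with FIRST {epsilon, a, b, c, e}; in Q->a S J, the suffix after S is nullable, so FOLLOW(S) ⊇ FOLLOW(Q) = {c}; in Q->S P P P, S is followed by P P P with FIRST {a, b, c, e}; in P->S J B, S is followed by J B with FIRST {a, b, c, e}; in J->S e c S (occurrence 1), S is followed by e c S with FIRST {e}; in J->S e c S (occurrence 2), the suffix after S is empty, so FOLLOW(S) ⊇ FOLLOW(J) = {$, a, b, c, e}; in B->S S b (occurrence 1), S is followed by S b with FIRST {a, b, c, e}; in B->S S b (occurrence 2), S is followed by b with FIRST {b}. Thus FOLLOW(S) = {$, a, b, c, e}.
FOLLOW(J): in S->J, the suffix after J is empty, so FOLLOW(J) ⊇ FOLLOW(S) = {$, a, b, c, e}; in Q->a S J, the suffix after J is empty, so FOLLOW(J) ⊇ FOLLOW(Q) = {c}; in Q->J, the suffix after J is empty, so FOLLOW(J) ⊇ FOLLOW(Q) = {c}; in P->S J B, J is followed by B with FIRST {a, b, c, e}. Thus FOLLOW(J) = {$, a, b, c, e}.
FOLLOW(P): in Q->S P P P (occurrence 1), P is followed by P P with FIRST {a, b, c, e}; in Q->S P P P (occurrence 2), P is followed by P with FIRST {a, b, c, e}; in Q->S P P P (occurrence 3), the suffix after P is empty, so FOLLOW(P) ⊇ FOLLOW(Q) = {c}; in J->P, the suffix after P is empty, so FOLLOW(P) ⊇ FOLLOW(J) = {$, a, b, c, e}. Thus FOLLOW(P) = {$, a, b, c, e}.
FOLLOW(B): in P->S J B, the suffix after B is empty, so FOLLOW(B) ⊇ FOLLOW(P) = {$, a, b, c, e}. Thus FOLLOW(B) = {$, a, b, c, e}.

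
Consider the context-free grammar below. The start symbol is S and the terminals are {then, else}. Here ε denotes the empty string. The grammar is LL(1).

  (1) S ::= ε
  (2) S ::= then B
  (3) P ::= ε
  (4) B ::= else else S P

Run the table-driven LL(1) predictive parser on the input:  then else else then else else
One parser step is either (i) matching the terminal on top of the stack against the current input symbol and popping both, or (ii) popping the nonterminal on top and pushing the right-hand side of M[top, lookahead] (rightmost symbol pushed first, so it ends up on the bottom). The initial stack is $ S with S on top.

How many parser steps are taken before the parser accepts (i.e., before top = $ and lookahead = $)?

      Stack              Input                            Action
   1  $ S                then else else then else else $  expand S ::= then B
   2  $ B then           then else else then else else $  match then
   3  $ B                else else then else else $       expand B ::= else else S P
   4  $ P S else else    else else then else else $       match else
   5  $ P S else         else then else else $            match else
   6  $ P S              then else else $                 expand S ::= then B
   7  $ P B then         then else else $                 match then
   8  $ P B              else else $                      expand B ::= else else S P
   9  $ P P S else else  else else $                      match else
  10  $ P P S else       else $                           match else
  11  $ P P S            $                                expand S ::= ε
  12  $ P P              $                                expand P ::= ε
  13  $ P                $                                expand P ::= ε
Accept reached after 13 steps.

13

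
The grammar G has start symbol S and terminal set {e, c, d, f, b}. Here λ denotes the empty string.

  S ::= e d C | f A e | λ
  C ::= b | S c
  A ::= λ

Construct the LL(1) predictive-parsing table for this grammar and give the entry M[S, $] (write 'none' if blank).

S ::= λ

FIRST(S) = {λ, e, f}
FIRST(A) = {λ}
FIRST(C) = {b, c, e, f}  (via S c)
FOLLOW(S) includes $ since S is the start symbol.
FOLLOW(S): in C::=S c, S is followed by c with FIRST {c}. Thus FOLLOW(S) = {$, c}.
For S ::= e d C: FIRST(e d C) = {e}, so it goes in M[S, t] for t ∈ {e}.
For S ::= f A e: FIRST(f A e) = {f}, so it goes in M[S, t] for t ∈ {f}.
For S ::= λ: FIRST(λ) = {λ}, so it goes in M[S, t] for t ∈ {}; since λ ∈ FIRST, also for every t ∈ FOLLOW(S) = {$, c}.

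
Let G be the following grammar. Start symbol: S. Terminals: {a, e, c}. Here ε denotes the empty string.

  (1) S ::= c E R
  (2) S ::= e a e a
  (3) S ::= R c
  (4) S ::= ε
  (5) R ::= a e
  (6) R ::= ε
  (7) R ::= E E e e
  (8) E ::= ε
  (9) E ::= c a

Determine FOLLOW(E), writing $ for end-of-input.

FIRST(E): from E::=ε we get {ε}; from E::=c a we get {c}. So FIRST(E) = {ε, c}.
FIRST(R): from R::=a e we get {a}; from R::=ε we get {ε}; from R::=E E e e we get {c, e}. So FIRST(R) = {ε, a, c, e}.
FIRST(S): from S::=c E R we get {c}; from S::=e a e a we get {e}; from S::=R c we get {a, c, e}; from S::=ε we get {ε}. So FIRST(S) = {ε, a, c, e}.
FOLLOW(S) includes $ since S is the start symbol.
FOLLOW(S): S appears on no right-hand side. Thus FOLLOW(S) = {$}.
FOLLOW(R): in S::=c E R, the suffix after R is empty, so FOLLOW(R) ⊇ FOLLOW(S) = {$}; in S::=R c, R is followed by c with FIRST {c}. Thus FOLLOW(R) = {$, c}.
FOLLOW(E): in S::=c E R, E is followed by R with FIRST {ε, a, c, e}; in S::=c E R, the suffix after E is nullable, so FOLLOW(E) ⊇ FOLLOW(S) = {$}; in R::=E E e e (occurrence 1), E is followed by E e e with FIRST {c, e}; in R::=E E e e (occurrence 2), E is followed by e e with FIRST {e}. Thus FOLLOW(E) = {$, a, c, e}.

{$, a, c, e}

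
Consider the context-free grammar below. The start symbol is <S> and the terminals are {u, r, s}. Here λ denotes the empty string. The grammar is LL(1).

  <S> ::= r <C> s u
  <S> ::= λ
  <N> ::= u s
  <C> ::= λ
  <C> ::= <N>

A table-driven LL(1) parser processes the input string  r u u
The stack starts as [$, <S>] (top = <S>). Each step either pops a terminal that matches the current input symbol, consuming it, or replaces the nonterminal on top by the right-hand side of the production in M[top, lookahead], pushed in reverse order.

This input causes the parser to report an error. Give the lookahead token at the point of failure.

u

     Stack        Input    Action
  1  $ <S>        r u u $  expand <S> ::= r <C> s u
  2  $ u s <C> r  r u u $  match r
  3  $ u s <C>    u u $    expand <C> ::= <N>
  4  $ u s <N>    u u $    expand <N> ::= u s
  5  $ u s s u    u u $    match u
  6  $ u s s      u $      error: top is terminal s but lookahead is u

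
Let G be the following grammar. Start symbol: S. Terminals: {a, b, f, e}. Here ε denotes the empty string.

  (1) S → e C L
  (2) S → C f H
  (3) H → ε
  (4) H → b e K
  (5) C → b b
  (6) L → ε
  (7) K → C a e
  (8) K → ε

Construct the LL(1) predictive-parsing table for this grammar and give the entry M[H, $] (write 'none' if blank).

FIRST(H) = {ε, b}
FIRST(C) = {b}
FIRST(L) = {ε}
FIRST(S) = {b, e}  (via C f H)
FIRST(K) = {ε, b}  (via C a e)
FOLLOW(S) includes $ since S is the start symbol.
FOLLOW(S): S appears on no right-hand side. Thus FOLLOW(S) = {$}.
FOLLOW(H): in S→C f H, the suffix after H is empty, so FOLLOW(H) ⊇ FOLLOW(S) = {$}. Thus FOLLOW(H) = {$}.
For H → ε: FIRST(ε) = {ε}, so it goes in M[H, t] for t ∈ {}; since ε ∈ FIRST, also for every t ∈ FOLLOW(H) = {$}.
For H → b e K: FIRST(b e K) = {b}, so it goes in M[H, t] for t ∈ {b}.

H → ε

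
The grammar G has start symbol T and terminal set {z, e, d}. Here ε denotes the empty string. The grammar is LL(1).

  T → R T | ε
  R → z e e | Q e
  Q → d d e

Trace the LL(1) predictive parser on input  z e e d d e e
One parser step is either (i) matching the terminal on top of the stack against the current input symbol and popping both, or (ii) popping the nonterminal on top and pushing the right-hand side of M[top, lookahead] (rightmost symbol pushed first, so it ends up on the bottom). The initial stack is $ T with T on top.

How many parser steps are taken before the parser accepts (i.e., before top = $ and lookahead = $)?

13

step 1: stack=$ T  input=z e e d d e e $  — expand T → R T
step 2: stack=$ T R  input=z e e d d e e $  — expand R → z e e
step 3: stack=$ T e e z  input=z e e d d e e $  — match z
step 4: stack=$ T e e  input=e e d d e e $  — match e
step 5: stack=$ T e  input=e d d e e $  — match e
step 6: stack=$ T  input=d d e e $  — expand T → R T
step 7: stack=$ T R  input=d d e e $  — expand R → Q e
step 8: stack=$ T e Q  input=d d e e $  — expand Q → d d e
step 9: stack=$ T e e d d  input=d d e e $  — match d
step 10: stack=$ T e e d  input=d e e $  — match d
step 11: stack=$ T e e  input=e e $  — match e
step 12: stack=$ T e  input=e $  — match e
step 13: stack=$ T  input=$  — expand T → ε
Accept reached after 13 steps.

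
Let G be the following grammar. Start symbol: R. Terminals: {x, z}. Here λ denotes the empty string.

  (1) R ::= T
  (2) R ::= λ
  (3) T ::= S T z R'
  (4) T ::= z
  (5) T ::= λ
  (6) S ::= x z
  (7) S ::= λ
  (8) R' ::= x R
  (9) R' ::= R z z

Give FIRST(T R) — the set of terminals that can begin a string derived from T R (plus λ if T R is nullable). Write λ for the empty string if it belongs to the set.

FIRST(S) = {λ, x}
FIRST(T) = {λ, x, z}  (via S T z R')
FIRST(R) = {λ, x, z}  (via T)
FIRST(R') = {x, z}  (via R z z)
FIRST(T R): take FIRST of each symbol in turn, carrying on past any symbol whose FIRST contains λ; result {λ, x, z}.

{λ, x, z}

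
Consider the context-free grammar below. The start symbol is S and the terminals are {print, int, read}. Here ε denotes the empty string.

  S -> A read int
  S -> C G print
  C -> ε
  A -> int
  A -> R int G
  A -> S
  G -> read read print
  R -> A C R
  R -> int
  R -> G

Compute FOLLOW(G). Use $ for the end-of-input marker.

{int, print, read}

FIRST(C): from C->ε we get {ε}. So FIRST(C) = {ε}.
FIRST(G): from G->read read print we get {read}. So FIRST(G) = {read}.
FIRST(S): from S->A read int we get {int, read}; from S->C G print we get {read}. So FIRST(S) = {int, read}.
FIRST(A): from A->int we get {int}; from A->R int G we get {int, read}; from A->S we get {int, read}. So FIRST(A) = {int, read}.
FIRST(R): from R->A C R we get {int, read}; from R->int we get {int}; from R->G we get {read}. So FIRST(R) = {int, read}.
FOLLOW(S) includes $ since S is the start symbol.
FOLLOW(C): in S->C G print, C is followed by G print with FIRST {read}; in R->A C R, C is followed by R with FIRST {int, read}. Thus FOLLOW(C) = {int, read}.
FOLLOW(A): in S->A read int, A is followed by read int with FIRST {read}; in R->A C R, A is followed by C R with FIRST {int, read}. Thus FOLLOW(A) = {int, read}.
FOLLOW(S): in A->S, the suffix after S is empty, so FOLLOW(S) ⊇ FOLLOW(A) = {int, read}. Thus FOLLOW(S) = {$, int, read}.
FOLLOW(R): in A->R int G, R is followed by int G with FIRST {int}; in R->A C R, the suffix after R is empty (adds nothing new). Thus FOLLOW(R) = {int}.
FOLLOW(G): in S->C G print, G is followed by print with FIRST {print}; in A->R int G, the suffix after G is empty, so FOLLOW(G) ⊇ FOLLOW(A) = {int, read}; in R->G, the suffix after G is empty, so FOLLOW(G) ⊇ FOLLOW(R) = {int}. Thus FOLLOW(G) = {int, print, read}.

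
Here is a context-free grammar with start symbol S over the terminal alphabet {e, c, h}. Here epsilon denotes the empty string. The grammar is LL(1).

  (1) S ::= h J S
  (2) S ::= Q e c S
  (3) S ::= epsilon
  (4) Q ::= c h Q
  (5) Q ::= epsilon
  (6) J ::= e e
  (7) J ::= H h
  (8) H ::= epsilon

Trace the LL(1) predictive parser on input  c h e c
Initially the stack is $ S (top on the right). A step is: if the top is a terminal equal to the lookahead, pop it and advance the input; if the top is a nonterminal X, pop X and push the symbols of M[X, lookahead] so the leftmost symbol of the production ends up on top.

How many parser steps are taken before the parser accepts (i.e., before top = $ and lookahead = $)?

8

     Stack          Input      Action
  1  $ S            c h e c $  expand S ::= Q e c S
  2  $ S c e Q      c h e c $  expand Q ::= c h Q
  3  $ S c e Q h c  c h e c $  match c
  4  $ S c e Q h    h e c $    match h
  5  $ S c e Q      e c $      expand Q ::= epsilon
  6  $ S c e        e c $      match e
  7  $ S c          c $        match c
  8  $ S            $          expand S ::= epsilon
Accept reached after 8 steps.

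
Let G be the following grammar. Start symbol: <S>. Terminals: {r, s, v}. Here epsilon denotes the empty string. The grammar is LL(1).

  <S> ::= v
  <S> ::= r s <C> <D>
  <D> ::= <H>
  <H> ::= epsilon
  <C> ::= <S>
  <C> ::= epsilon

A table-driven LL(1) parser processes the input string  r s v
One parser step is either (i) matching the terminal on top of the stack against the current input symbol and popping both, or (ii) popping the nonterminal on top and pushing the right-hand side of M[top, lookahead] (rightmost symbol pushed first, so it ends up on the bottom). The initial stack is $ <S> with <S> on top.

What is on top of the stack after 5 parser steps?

v

     Stack          Input    Action
  1  $ <S>          r s v $  expand <S> ::= r s <C> <D>
  2  $ <D> <C> s r  r s v $  match r
  3  $ <D> <C> s    s v $    match s
  4  $ <D> <C>      v $      expand <C> ::= <S>
  5  $ <D> <S>      v $      expand <S> ::= v
Stack after step 5: $ <D> v (top = v).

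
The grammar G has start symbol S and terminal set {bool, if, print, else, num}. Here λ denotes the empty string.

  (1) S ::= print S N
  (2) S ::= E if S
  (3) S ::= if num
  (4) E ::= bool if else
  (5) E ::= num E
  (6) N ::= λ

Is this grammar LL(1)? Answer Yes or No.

FIRST(S) = {bool, if, num, print}
FIRST(E) = {bool, num}
FIRST(N) = {λ}
FOLLOW(S) = {$}
FOLLOW(E) = {if}
FOLLOW(N) = {$}
Each cell of M receives at most one production.

Yes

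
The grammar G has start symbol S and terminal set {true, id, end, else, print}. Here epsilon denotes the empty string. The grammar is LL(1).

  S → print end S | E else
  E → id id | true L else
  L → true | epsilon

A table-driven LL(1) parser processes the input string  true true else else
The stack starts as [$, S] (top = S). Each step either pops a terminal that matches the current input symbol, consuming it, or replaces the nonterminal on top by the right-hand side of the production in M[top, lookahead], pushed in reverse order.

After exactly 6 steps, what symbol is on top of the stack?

else

     Stack               Input                  Action
  1  $ S                 true true else else $  expand S → E else
  2  $ else E            true true else else $  expand E → true L else
  3  $ else else L true  true true else else $  match true
  4  $ else else L       true else else $       expand L → true
  5  $ else else true    true else else $       match true
  6  $ else else         else else $            match else
Stack after step 6: $ else (top = else).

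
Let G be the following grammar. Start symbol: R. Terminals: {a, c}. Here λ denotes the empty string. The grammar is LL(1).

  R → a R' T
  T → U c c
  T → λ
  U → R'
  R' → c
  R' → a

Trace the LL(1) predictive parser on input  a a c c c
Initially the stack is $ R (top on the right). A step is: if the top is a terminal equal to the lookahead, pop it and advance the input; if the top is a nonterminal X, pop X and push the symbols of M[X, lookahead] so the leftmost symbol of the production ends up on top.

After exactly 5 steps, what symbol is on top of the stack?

     Stack     Input        Action
  1  $ R       a a c c c $  expand R → a R' T
  2  $ T R' a  a a c c c $  match a
  3  $ T R'    a c c c $    expand R' → a
  4  $ T a     a c c c $    match a
  5  $ T       c c c $      expand T → U c c
Stack after step 5: $ c c U (top = U).

U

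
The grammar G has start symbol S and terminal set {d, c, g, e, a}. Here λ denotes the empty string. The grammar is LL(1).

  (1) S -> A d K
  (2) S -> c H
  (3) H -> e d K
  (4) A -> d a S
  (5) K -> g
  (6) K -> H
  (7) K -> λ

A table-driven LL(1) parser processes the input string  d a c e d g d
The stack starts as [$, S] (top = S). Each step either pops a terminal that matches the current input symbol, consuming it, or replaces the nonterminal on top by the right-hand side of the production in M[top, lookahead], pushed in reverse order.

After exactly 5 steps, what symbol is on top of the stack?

     Stack        Input            Action
  1  $ S          d a c e d g d $  expand S -> A d K
  2  $ K d A      d a c e d g d $  expand A -> d a S
  3  $ K d S a d  d a c e d g d $  match d
  4  $ K d S a    a c e d g d $    match a
  5  $ K d S      c e d g d $      expand S -> c H
Stack after step 5: $ K d H c (top = c).

c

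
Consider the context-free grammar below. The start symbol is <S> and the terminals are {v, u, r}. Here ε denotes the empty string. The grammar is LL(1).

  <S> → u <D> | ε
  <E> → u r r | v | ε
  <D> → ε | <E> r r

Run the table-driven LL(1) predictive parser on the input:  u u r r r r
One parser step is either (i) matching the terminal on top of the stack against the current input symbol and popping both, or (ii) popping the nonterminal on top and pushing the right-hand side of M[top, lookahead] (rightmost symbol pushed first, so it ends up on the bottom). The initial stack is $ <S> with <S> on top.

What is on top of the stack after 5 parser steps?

r

     Stack        Input          Action
  1  $ <S>        u u r r r r $  expand <S> → u <D>
  2  $ <D> u      u u r r r r $  match u
  3  $ <D>        u r r r r $    expand <D> → <E> r r
  4  $ r r <E>    u r r r r $    expand <E> → u r r
  5  $ r r r r u  u r r r r $    match u
Stack after step 5: $ r r r r (top = r).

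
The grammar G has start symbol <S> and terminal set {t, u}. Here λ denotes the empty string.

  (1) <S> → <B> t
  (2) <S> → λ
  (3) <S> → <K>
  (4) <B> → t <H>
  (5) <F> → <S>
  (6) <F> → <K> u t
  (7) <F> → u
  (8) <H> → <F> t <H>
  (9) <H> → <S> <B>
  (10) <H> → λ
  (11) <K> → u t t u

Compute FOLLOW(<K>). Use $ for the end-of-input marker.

{$, t, u}

FIRST(<B>) = {t}
FIRST(<K>) = {u}
FIRST(<S>) = {λ, t, u}  (via <B> t, <K>)
FIRST(<F>) = {λ, t, u}  (via <S>, <K> u t)
FIRST(<H>) = {λ, t, u}  (via <F> t <H>, <S> <B>)
FOLLOW(<S>) includes $ since <S> is the start symbol.
FOLLOW(<F>): in <H>→<F> t <H>, <F> is followed by t <H> with FIRST {t}. Thus FOLLOW(<F>) = {t}.
FOLLOW(<S>): in <F>→<S>, the suffix after <S> is empty, so FOLLOW(<S>) ⊇ FOLLOW(<F>) = {t}; in <H>→<S> <B>, <S> is followed by <B> with FIRST {t}. Thus FOLLOW(<S>) = {$, t}.
FOLLOW(<K>): in <S>→<K>, the suffix after <K> is empty, so FOLLOW(<K>) ⊇ FOLLOW(<S>) = {$, t}; in <F>→<K> u t, <K> is followed by u t with FIRST {u}. Thus FOLLOW(<K>) = {$, t, u}.
FOLLOW(<B>): in <S>→<B> t, <B> is followed by t with FIRST {t}; in <H>→<S> <B>, the suffix after <B> is empty, so FOLLOW(<B>) ⊇ FOLLOW(<H>) = {t}. Thus FOLLOW(<B>) = {t}.
FOLLOW(<H>): in <B>→t <H>, the suffix after <H> is empty, so FOLLOW(<H>) ⊇ FOLLOW(<B>) = {t}; in <H>→<F> t <H>, the suffix after <H> is empty (adds nothing new). Thus FOLLOW(<H>) = {t}.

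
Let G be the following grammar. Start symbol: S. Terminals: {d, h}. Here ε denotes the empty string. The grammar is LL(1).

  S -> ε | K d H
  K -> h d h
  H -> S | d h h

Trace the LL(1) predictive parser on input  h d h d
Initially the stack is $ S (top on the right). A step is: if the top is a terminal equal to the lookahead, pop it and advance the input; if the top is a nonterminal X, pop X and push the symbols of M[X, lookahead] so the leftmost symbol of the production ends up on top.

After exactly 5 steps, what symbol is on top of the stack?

step 1: stack=$ S  input=h d h d $  — expand S -> K d H
step 2: stack=$ H d K  input=h d h d $  — expand K -> h d h
step 3: stack=$ H d h d h  input=h d h d $  — match h
step 4: stack=$ H d h d  input=d h d $  — match d
step 5: stack=$ H d h  input=h d $  — match h
Stack after step 5: $ H d (top = d).

d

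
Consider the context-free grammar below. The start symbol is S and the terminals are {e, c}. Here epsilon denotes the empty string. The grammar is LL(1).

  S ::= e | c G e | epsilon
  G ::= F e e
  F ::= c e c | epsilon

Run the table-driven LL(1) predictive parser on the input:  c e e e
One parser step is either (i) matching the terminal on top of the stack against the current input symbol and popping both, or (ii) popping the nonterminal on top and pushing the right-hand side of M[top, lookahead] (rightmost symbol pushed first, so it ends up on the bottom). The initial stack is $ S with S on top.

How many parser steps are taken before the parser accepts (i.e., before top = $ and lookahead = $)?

step 1: stack=$ S  input=c e e e $  — expand S ::= c G e
step 2: stack=$ e G c  input=c e e e $  — match c
step 3: stack=$ e G  input=e e e $  — expand G ::= F e e
step 4: stack=$ e e e F  input=e e e $  — expand F ::= epsilon
step 5: stack=$ e e e  input=e e e $  — match e
step 6: stack=$ e e  input=e e $  — match e
step 7: stack=$ e  input=e $  — match e
Accept reached after 7 steps.

7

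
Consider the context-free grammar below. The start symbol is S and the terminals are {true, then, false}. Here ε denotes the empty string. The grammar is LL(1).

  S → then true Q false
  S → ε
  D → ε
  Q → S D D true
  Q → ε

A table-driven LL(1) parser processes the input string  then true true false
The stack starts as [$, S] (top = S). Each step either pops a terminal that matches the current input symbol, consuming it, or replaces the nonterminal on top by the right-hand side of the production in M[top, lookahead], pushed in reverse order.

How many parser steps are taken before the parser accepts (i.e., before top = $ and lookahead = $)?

9

step 1: stack=$ S  input=then true true false $  — expand S → then true Q false
step 2: stack=$ false Q true then  input=then true true false $  — match then
step 3: stack=$ false Q true  input=true true false $  — match true
step 4: stack=$ false Q  input=true false $  — expand Q → S D D true
step 5: stack=$ false true D D S  input=true false $  — expand S → ε
step 6: stack=$ false true D D  input=true false $  — expand D → ε
step 7: stack=$ false true D  input=true false $  — expand D → ε
step 8: stack=$ false true  input=true false $  — match true
step 9: stack=$ false  input=false $  — match false
Accept reached after 9 steps.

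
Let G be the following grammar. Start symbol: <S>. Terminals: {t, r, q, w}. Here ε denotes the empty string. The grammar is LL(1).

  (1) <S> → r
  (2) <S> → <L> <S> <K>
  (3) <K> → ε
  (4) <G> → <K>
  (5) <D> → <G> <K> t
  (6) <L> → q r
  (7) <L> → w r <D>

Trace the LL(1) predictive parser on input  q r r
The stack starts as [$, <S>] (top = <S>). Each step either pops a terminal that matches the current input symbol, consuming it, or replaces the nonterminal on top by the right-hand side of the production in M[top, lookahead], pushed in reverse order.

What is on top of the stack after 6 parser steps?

     Stack          Input    Action
  1  $ <S>          q r r $  expand <S> → <L> <S> <K>
  2  $ <K> <S> <L>  q r r $  expand <L> → q r
  3  $ <K> <S> r q  q r r $  match q
  4  $ <K> <S> r    r r $    match r
  5  $ <K> <S>      r $      expand <S> → r
  6  $ <K> r        r $      match r
Stack after step 6: $ <K> (top = <K>).

<K>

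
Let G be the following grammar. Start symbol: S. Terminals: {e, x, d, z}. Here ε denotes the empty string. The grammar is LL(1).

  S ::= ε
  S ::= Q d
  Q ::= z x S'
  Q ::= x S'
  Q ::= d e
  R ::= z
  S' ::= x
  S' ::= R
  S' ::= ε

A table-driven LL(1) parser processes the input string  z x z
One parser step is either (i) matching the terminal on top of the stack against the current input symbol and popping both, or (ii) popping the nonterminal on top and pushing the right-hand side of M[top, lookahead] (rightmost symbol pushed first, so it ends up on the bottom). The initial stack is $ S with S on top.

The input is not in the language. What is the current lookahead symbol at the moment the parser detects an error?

$

     Stack       Input    Action
  1  $ S         z x z $  expand S ::= Q d
  2  $ d Q       z x z $  expand Q ::= z x S'
  3  $ d S' x z  z x z $  match z
  4  $ d S' x    x z $    match x
  5  $ d S'      z $      expand S' ::= R
  6  $ d R       z $      expand R ::= z
  7  $ d z       z $      match z
  8  $ d         $        error: top is terminal d but lookahead is $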